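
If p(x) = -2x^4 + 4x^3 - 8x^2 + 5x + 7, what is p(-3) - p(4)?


p(-3) = -350
p(4) = -357
p(-3) - p(4) = -350 + 357 = 7


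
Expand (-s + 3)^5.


Expand (-s + 3)^5 by repeated multiplication:
  (-s + 3)^2 = s^2 - 6s + 9
  (-s + 3)^3 = -s^3 + 9s^2 - 27s + 27
  (-s + 3)^4 = s^4 - 12s^3 + 54s^2 - 108s + 81
= -s^5 + 15s^4 - 90s^3 + 270s^2 - 405s + 243


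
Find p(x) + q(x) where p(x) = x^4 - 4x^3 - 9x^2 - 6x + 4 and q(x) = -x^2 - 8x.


Align terms by degree and add:
  x^4 - 4x^3 - 9x^2 - 6x + 4
  -x^2 - 8x
= x^4 - 4x^3 - 10x^2 - 14x + 4


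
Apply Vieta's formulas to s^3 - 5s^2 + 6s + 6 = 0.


Monic cubic s^3+bs^2+cs+d=0: sum=-b, pairwise sum=c, product=-d.
b=-5, c=6, d=6
r1+r2+r3 = 5
r1r2+r1r3+r2r3 = 6
r1r2r3 = -6


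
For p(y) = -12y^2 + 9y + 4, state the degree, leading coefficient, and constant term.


Highest power of y is 2, with coefficient -12. Constant term is 4.
Degree = 2, leading coefficient = -12, constant term = 4


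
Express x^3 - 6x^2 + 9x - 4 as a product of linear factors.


Try integer roots (divisors of -4). x=4: p(4)=0.
Divide out (x - 4): quotient is x^2 - 2x + 1.
Factor the quadratic: (x - 1)(x - 1)
Result: (x - 4)(x - 1)(x - 1)


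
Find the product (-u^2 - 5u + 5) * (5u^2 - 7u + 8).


Distribute each term of the first polynomial:
  (-u^2)(5u^2 - 7u + 8) = -5u^4 + 7u^3 - 8u^2
  (-5u)(5u^2 - 7u + 8) = -25u^3 + 35u^2 - 40u
  (5)(5u^2 - 7u + 8) = 25u^2 - 35u + 40
Sum: -5u^4 - 18u^3 + 52u^2 - 75u + 40


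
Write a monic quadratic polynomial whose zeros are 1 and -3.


p(y) = (y - 1)(y + 3)
Expand: y^2 + 2y - 3


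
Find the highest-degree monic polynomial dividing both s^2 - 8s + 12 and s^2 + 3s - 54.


Factor each:
  s^2 - 8s + 12 = (s - 6)(s - 2)
  s^2 + 3s - 54 = (s - 6)(s + 9)
Common monic factor: s - 6


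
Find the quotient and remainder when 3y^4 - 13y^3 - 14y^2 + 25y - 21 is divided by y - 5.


(3y^4 - 13y^3 - 14y^2 + 25y - 21) / (y - 5)
Step 1: 3y^3 * (y - 5) = 3y^4 - 15y^3; subtract.
Step 2: 2y^2 * (y - 5) = 2y^3 - 10y^2; subtract.
Step 3: -4y * (y - 5) = -4y^2 + 20y; subtract.
Step 4: 5 * (y - 5) = 5y - 25; subtract.
Quotient: 3y^3 + 2y^2 - 4y + 5, Remainder: 4


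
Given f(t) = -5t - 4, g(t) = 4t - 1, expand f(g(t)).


Substitute g(t) into f:
f(g(t)) = -5*(4t - 1) + (-4)
Expand and combine: -20t + 1


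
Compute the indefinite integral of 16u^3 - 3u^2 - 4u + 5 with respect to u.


Reverse power rule on each term:
  ∫ 16u^3 du = 4u^4
  ∫ -3u^2 du = -u^3
  ∫ -4u du = -2u^2
  ∫ 5 du = 5u
F(u) = 4u^4 - u^3 - 2u^2 + 5u + C


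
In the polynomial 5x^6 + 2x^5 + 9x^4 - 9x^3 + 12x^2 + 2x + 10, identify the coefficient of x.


Read off the coefficient of x: 2


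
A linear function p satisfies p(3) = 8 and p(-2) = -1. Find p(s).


p(s) = ms + b. Using p(3)=8, p(-2)=-1:
m = (8 + 1)/(3 + 2) = 9/5 = 9/5
b = 8 - m*(3) = 8 - 27/5 = 13/5
p(s) = (9/5)s + (13/5)


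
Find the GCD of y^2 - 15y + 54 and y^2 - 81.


Factor each:
  y^2 - 15y + 54 = (y - 9)(y - 6)
  y^2 - 81 = (y - 9)(y + 9)
Common monic factor: y - 9


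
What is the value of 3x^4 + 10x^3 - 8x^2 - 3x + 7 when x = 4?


Using direct substitution:
  3 * (4)^4 = 768
  10 * (4)^3 = 640
  -8 * (4)^2 = -128
  -3 * (4)^1 = -12
  constant: 7
Sum = 768 + 640 - 128 - 12 + 7 = 1275


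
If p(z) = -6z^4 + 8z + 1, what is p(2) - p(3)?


p(2) = -79
p(3) = -461
p(2) - p(3) = -79 + 461 = 382


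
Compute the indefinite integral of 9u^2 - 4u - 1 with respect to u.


Reverse power rule on each term:
  ∫ 9u^2 du = 3u^3
  ∫ -4u du = -2u^2
  ∫ -1 du = -u
F(u) = 3u^3 - 2u^2 - u + C


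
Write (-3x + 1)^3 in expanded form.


Expand (-3x + 1)^3 by repeated multiplication:
  (-3x + 1)^2 = 9x^2 - 6x + 1
= -27x^3 + 27x^2 - 9x + 1


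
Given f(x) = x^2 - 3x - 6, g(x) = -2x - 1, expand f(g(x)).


Substitute g(x) into f:
f(g(x)) = 1*(-2x - 1)^2 + (-3)*(-2x - 1) + (-6)
(-2x - 1)^2 = 4x^2 + 4x + 1
Expand and combine: 4x^2 + 10x - 2


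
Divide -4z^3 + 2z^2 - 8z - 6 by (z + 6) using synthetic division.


Synthetic division with c = -6. Coefficients: -4, 2, -8, -6
Bring down -4.
  -4 * -6 = 24; 24 + 2 = 26
  26 * -6 = -156; -156 - 8 = -164
  -164 * -6 = 984; 984 - 6 = 978
Quotient: -4z^2 + 26z - 164, Remainder: 978


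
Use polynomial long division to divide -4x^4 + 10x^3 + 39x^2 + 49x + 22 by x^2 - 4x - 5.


(-4x^4 + 10x^3 + 39x^2 + 49x + 22) / (x^2 - 4x - 5)
Step 1: -4x^2 * (x^2 - 4x - 5) = -4x^4 + 16x^3 + 20x^2; subtract.
Step 2: -6x * (x^2 - 4x - 5) = -6x^3 + 24x^2 + 30x; subtract.
Step 3: -5 * (x^2 - 4x - 5) = -5x^2 + 20x + 25; subtract.
Quotient: -4x^2 - 6x - 5, Remainder: -x - 3


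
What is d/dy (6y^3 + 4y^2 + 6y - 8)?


Apply the power rule term by term:
  d/dy(6y^3) = 18y^2
  d/dy(4y^2) = 8y
  d/dy(6y) = 6
  d/dy(-8) = 0
p'(y) = 18y^2 + 8y + 6


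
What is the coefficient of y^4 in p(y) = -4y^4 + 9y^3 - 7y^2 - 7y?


Read off the coefficient of y^4: -4


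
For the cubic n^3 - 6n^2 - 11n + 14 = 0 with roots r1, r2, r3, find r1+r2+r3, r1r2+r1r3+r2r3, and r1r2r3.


Monic cubic n^3+bn^2+cn+d=0: sum=-b, pairwise sum=c, product=-d.
b=-6, c=-11, d=14
r1+r2+r3 = 6
r1r2+r1r3+r2r3 = -11
r1r2r3 = -14


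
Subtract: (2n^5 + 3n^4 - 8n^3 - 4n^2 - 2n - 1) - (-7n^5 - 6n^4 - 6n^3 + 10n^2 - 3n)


Distribute the minus sign:
  (2n^5 + 3n^4 - 8n^3 - 4n^2 - 2n - 1)
- (-7n^5 - 6n^4 - 6n^3 + 10n^2 - 3n)
Negate second polynomial: 7n^5 + 6n^4 + 6n^3 - 10n^2 + 3n
Add: 9n^5 + 9n^4 - 2n^3 - 14n^2 + n - 1


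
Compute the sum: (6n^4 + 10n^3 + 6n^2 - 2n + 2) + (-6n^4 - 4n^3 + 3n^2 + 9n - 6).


Align terms by degree and add:
  6n^4 + 10n^3 + 6n^2 - 2n + 2
  -6n^4 - 4n^3 + 3n^2 + 9n - 6
= 6n^3 + 9n^2 + 7n - 4


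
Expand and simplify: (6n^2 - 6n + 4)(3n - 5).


Distribute each term of the first polynomial:
  (6n^2)(3n - 5) = 18n^3 - 30n^2
  (-6n)(3n - 5) = -18n^2 + 30n
  (4)(3n - 5) = 12n - 20
Sum: 18n^3 - 48n^2 + 42n - 20


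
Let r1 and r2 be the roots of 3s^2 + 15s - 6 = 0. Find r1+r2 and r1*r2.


For as^2+bs+c=0: sum = -b/a, product = c/a.
a=3, b=15, c=-6
Sum = -(15)/3 = -5
Product = (-6)/3 = -2


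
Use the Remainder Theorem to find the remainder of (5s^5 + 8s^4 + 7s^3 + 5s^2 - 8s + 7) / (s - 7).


By the Remainder Theorem, the remainder equals p(7):
  5*(7)^5 = 84035
  8*(7)^4 = 19208
  7*(7)^3 = 2401
  5*(7)^2 = 245
  -8*(7)^1 = -56
  constant: 7
Sum: 84035 + 19208 + 2401 + 245 - 56 + 7 = 105840


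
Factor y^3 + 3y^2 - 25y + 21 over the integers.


Try integer roots (divisors of 21). y=3: p(3)=0.
Divide out (y - 3): quotient is y^2 + 6y - 7.
Factor the quadratic: (y - 1)(y + 7)
Result: (y - 3)(y - 1)(y + 7)


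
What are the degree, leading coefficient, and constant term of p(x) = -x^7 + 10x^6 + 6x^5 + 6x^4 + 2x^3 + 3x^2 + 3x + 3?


Highest power of x is 7, with coefficient -1. Constant term is 3.
Degree = 7, leading coefficient = -1, constant term = 3


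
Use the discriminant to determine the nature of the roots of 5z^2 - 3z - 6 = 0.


D = b^2 - 4ac = (-3)^2 - 4(5)(-6) = 9 + 120 = 129
Since D > 0: two distinct irrational roots


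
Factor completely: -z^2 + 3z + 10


Roots satisfy r1 + r2 = -b/a = 3 and r1*r2 = c/a = -10.
So r1 = 5, r2 = -2.
-z^2 + 3z + 10 = -(z - r1)(z - r2) = -(z - 5)(z + 2)


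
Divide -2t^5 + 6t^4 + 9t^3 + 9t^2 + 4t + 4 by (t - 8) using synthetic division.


Synthetic division with c = 8. Coefficients: -2, 6, 9, 9, 4, 4
Bring down -2.
  -2 * 8 = -16; -16 + 6 = -10
  -10 * 8 = -80; -80 + 9 = -71
  -71 * 8 = -568; -568 + 9 = -559
  -559 * 8 = -4472; -4472 + 4 = -4468
  -4468 * 8 = -35744; -35744 + 4 = -35740
Quotient: -2t^4 - 10t^3 - 71t^2 - 559t - 4468, Remainder: -35740


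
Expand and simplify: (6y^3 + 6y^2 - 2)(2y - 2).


Distribute each term of the first polynomial:
  (6y^3)(2y - 2) = 12y^4 - 12y^3
  (6y^2)(2y - 2) = 12y^3 - 12y^2
  (-2)(2y - 2) = -4y + 4
Sum: 12y^4 - 12y^2 - 4y + 4


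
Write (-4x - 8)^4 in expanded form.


Expand (-4x - 8)^4 by repeated multiplication:
  (-4x - 8)^2 = 16x^2 + 64x + 64
  (-4x - 8)^3 = -64x^3 - 384x^2 - 768x - 512
= 256x^4 + 2048x^3 + 6144x^2 + 8192x + 4096


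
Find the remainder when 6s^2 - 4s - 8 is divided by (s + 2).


By the Remainder Theorem, the remainder equals p(-2):
  6*(-2)^2 = 24
  -4*(-2)^1 = 8
  constant: -8
Sum: 24 + 8 - 8 = 24


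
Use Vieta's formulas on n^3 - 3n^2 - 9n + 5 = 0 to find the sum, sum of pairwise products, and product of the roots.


Monic cubic n^3+bn^2+cn+d=0: sum=-b, pairwise sum=c, product=-d.
b=-3, c=-9, d=5
r1+r2+r3 = 3
r1r2+r1r3+r2r3 = -9
r1r2r3 = -5


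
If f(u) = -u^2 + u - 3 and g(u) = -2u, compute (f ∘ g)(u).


Substitute g(u) into f:
f(g(u)) = -1*(-2u)^2 + 1*(-2u) + (-3)
(-2u)^2 = 4u^2
Expand and combine: -4u^2 - 2u - 3


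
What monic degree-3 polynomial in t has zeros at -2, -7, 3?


p(t) = (t + 2)(t + 7)(t - 3)
Expand: t^3 + 6t^2 - 13t - 42


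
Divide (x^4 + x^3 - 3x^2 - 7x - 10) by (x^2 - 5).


(x^4 + x^3 - 3x^2 - 7x - 10) / (x^2 - 5)
Step 1: x^2 * (x^2 - 5) = x^4 - 5x^2; subtract.
Step 2: x * (x^2 - 5) = x^3 - 5x; subtract.
Step 3: 2 * (x^2 - 5) = 2x^2 - 10; subtract.
Quotient: x^2 + x + 2, Remainder: -2x


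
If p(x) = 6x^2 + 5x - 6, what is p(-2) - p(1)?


p(-2) = 8
p(1) = 5
p(-2) - p(1) = 8 - 5 = 3


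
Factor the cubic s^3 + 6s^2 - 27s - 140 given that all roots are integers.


Try integer roots (divisors of -140). s=-7: p(-7)=0.
Divide out (s + 7): quotient is s^2 - s - 20.
Factor the quadratic: (s + 4)(s - 5)
Result: (s + 7)(s + 4)(s - 5)


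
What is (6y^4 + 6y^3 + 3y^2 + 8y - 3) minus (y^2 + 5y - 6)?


Distribute the minus sign:
  (6y^4 + 6y^3 + 3y^2 + 8y - 3)
- (y^2 + 5y - 6)
Negate second polynomial: -y^2 - 5y + 6
Add: 6y^4 + 6y^3 + 2y^2 + 3y + 3


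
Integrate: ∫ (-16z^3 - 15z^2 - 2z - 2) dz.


Reverse power rule on each term:
  ∫ -16z^3 dz = -4z^4
  ∫ -15z^2 dz = -5z^3
  ∫ -2z dz = -z^2
  ∫ -2 dz = -2z
F(z) = -4z^4 - 5z^3 - z^2 - 2z + C


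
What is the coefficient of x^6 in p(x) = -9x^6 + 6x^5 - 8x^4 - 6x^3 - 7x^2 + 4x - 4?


Read off the coefficient of x^6: -9


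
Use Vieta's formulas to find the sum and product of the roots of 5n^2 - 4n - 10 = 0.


For an^2+bn+c=0: sum = -b/a, product = c/a.
a=5, b=-4, c=-10
Sum = -(-4)/5 = 4/5
Product = (-10)/5 = -2


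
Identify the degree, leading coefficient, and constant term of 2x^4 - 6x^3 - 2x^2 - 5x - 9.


Highest power of x is 4, with coefficient 2. Constant term is -9.
Degree = 4, leading coefficient = 2, constant term = -9


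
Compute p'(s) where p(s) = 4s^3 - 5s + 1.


Apply the power rule term by term:
  d/ds(4s^3) = 12s^2
  d/ds(-5s) = -5
  d/ds(1) = 0
p'(s) = 12s^2 - 5


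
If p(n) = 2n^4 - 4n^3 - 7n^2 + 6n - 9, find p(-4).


Using direct substitution:
  2 * (-4)^4 = 512
  -4 * (-4)^3 = 256
  -7 * (-4)^2 = -112
  6 * (-4)^1 = -24
  constant: -9
Sum = 512 + 256 - 112 - 24 - 9 = 623


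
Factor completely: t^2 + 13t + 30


Roots satisfy r1 + r2 = -b/a = -13 and r1*r2 = c/a = 30.
So r1 = -10, r2 = -3.
t^2 + 13t + 30 = (t - r1)(t - r2) = (t + 10)(t + 3)


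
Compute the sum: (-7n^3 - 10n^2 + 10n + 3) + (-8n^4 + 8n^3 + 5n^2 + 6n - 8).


Align terms by degree and add:
  -7n^3 - 10n^2 + 10n + 3
  -8n^4 + 8n^3 + 5n^2 + 6n - 8
= -8n^4 + n^3 - 5n^2 + 16n - 5


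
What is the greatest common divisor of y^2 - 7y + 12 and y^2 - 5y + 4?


Factor each:
  y^2 - 7y + 12 = (y - 4)(y - 3)
  y^2 - 5y + 4 = (y - 4)(y - 1)
Common monic factor: y - 4


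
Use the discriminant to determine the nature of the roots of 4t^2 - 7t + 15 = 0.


D = b^2 - 4ac = (-7)^2 - 4(4)(15) = 49 - 240 = -191
Since D < 0: two complex conjugate roots (no real roots)


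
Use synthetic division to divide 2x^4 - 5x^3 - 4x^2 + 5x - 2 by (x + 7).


Synthetic division with c = -7. Coefficients: 2, -5, -4, 5, -2
Bring down 2.
  2 * -7 = -14; -14 - 5 = -19
  -19 * -7 = 133; 133 - 4 = 129
  129 * -7 = -903; -903 + 5 = -898
  -898 * -7 = 6286; 6286 - 2 = 6284
Quotient: 2x^3 - 19x^2 + 129x - 898, Remainder: 6284


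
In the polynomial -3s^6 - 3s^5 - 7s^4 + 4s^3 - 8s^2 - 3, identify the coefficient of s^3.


Read off the coefficient of s^3: 4


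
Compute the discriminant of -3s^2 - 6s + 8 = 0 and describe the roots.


D = b^2 - 4ac = (-6)^2 - 4(-3)(8) = 36 + 96 = 132
Since D > 0: two distinct irrational roots


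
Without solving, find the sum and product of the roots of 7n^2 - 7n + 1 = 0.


For an^2+bn+c=0: sum = -b/a, product = c/a.
a=7, b=-7, c=1
Sum = -(-7)/7 = 1
Product = (1)/7 = 1/7


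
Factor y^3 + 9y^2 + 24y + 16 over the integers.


Try integer roots (divisors of 16). y=-4: p(-4)=0.
Divide out (y + 4): quotient is y^2 + 5y + 4.
Factor the quadratic: (y + 4)(y + 1)
Result: (y + 4)(y + 4)(y + 1)


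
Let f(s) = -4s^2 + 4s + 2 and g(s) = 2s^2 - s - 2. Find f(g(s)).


Substitute g(s) into f:
f(g(s)) = -4*(2s^2 - s - 2)^2 + 4*(2s^2 - s - 2) + 2
(2s^2 - s - 2)^2 = 4s^4 - 4s^3 - 7s^2 + 4s + 4
Expand and combine: -16s^4 + 16s^3 + 36s^2 - 20s - 22


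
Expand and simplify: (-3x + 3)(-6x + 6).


Distribute each term of the first polynomial:
  (-3x)(-6x + 6) = 18x^2 - 18x
  (3)(-6x + 6) = -18x + 18
Sum: 18x^2 - 36x + 18


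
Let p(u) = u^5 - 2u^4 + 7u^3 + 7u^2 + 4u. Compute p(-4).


Using direct substitution:
  1 * (-4)^5 = -1024
  -2 * (-4)^4 = -512
  7 * (-4)^3 = -448
  7 * (-4)^2 = 112
  4 * (-4)^1 = -16
  constant: 0
Sum = -1024 - 512 - 448 + 112 - 16 + 0 = -1888


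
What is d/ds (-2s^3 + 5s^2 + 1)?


Apply the power rule term by term:
  d/ds(-2s^3) = -6s^2
  d/ds(5s^2) = 10s
  d/ds(1) = 0
p'(s) = -6s^2 + 10s


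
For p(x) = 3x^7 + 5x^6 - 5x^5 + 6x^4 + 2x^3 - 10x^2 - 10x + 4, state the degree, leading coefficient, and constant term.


Highest power of x is 7, with coefficient 3. Constant term is 4.
Degree = 7, leading coefficient = 3, constant term = 4


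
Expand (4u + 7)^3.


Expand (4u + 7)^3 by repeated multiplication:
  (4u + 7)^2 = 16u^2 + 56u + 49
= 64u^3 + 336u^2 + 588u + 343


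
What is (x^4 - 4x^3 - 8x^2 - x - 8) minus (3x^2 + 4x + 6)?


Distribute the minus sign:
  (x^4 - 4x^3 - 8x^2 - x - 8)
- (3x^2 + 4x + 6)
Negate second polynomial: -3x^2 - 4x - 6
Add: x^4 - 4x^3 - 11x^2 - 5x - 14


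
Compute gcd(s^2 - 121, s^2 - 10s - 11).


Factor each:
  s^2 - 121 = (s - 11)(s + 11)
  s^2 - 10s - 11 = (s - 11)(s + 1)
Common monic factor: s - 11


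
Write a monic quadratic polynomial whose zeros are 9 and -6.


p(n) = (n - 9)(n + 6)
Expand: n^2 - 3n - 54


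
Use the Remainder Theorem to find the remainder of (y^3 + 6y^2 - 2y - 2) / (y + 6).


By the Remainder Theorem, the remainder equals p(-6):
  1*(-6)^3 = -216
  6*(-6)^2 = 216
  -2*(-6)^1 = 12
  constant: -2
Sum: -216 + 216 + 12 - 2 = 10


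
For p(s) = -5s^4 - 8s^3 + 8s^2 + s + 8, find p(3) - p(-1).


p(3) = -538
p(-1) = 18
p(3) - p(-1) = -538 - 18 = -556


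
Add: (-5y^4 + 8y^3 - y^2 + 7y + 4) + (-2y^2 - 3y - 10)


Align terms by degree and add:
  -5y^4 + 8y^3 - y^2 + 7y + 4
  -2y^2 - 3y - 10
= -5y^4 + 8y^3 - 3y^2 + 4y - 6


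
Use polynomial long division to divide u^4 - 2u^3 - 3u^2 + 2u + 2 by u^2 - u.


(u^4 - 2u^3 - 3u^2 + 2u + 2) / (u^2 - u)
Step 1: u^2 * (u^2 - u) = u^4 - u^3; subtract.
Step 2: -u * (u^2 - u) = -u^3 + u^2; subtract.
Step 3: -4 * (u^2 - u) = -4u^2 + 4u; subtract.
Quotient: u^2 - u - 4, Remainder: -2u + 2


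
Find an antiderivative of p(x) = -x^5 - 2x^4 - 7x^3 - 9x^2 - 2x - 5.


Reverse power rule on each term:
  ∫ -x^5 dx = -(1/6)x^6
  ∫ -2x^4 dx = -(2/5)x^5
  ∫ -7x^3 dx = -(7/4)x^4
  ∫ -9x^2 dx = -3x^3
  ∫ -2x dx = -x^2
  ∫ -5 dx = -5x
F(x) = -(1/6)x^6 - (2/5)x^5 - (7/4)x^4 - 3x^3 - x^2 - 5x + C


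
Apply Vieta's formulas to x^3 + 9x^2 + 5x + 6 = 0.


Monic cubic x^3+bx^2+cx+d=0: sum=-b, pairwise sum=c, product=-d.
b=9, c=5, d=6
r1+r2+r3 = -9
r1r2+r1r3+r2r3 = 5
r1r2r3 = -6


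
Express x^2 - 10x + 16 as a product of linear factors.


Roots satisfy r1 + r2 = -b/a = 10 and r1*r2 = c/a = 16.
So r1 = 2, r2 = 8.
x^2 - 10x + 16 = (x - r1)(x - r2) = (x - 2)(x - 8)


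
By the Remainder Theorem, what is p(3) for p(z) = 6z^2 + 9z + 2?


By the Remainder Theorem, the remainder equals p(3):
  6*(3)^2 = 54
  9*(3)^1 = 27
  constant: 2
Sum: 54 + 27 + 2 = 83


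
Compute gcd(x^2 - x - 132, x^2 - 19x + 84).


Factor each:
  x^2 - x - 132 = (x - 12)(x + 11)
  x^2 - 19x + 84 = (x - 12)(x - 7)
Common monic factor: x - 12


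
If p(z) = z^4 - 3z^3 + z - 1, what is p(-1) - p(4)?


p(-1) = 2
p(4) = 67
p(-1) - p(4) = 2 - 67 = -65


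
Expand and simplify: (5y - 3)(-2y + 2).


Distribute each term of the first polynomial:
  (5y)(-2y + 2) = -10y^2 + 10y
  (-3)(-2y + 2) = 6y - 6
Sum: -10y^2 + 16y - 6


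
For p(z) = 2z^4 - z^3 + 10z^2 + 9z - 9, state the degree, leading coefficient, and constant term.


Highest power of z is 4, with coefficient 2. Constant term is -9.
Degree = 4, leading coefficient = 2, constant term = -9


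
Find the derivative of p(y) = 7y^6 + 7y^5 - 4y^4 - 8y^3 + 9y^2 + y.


Apply the power rule term by term:
  d/dy(7y^6) = 42y^5
  d/dy(7y^5) = 35y^4
  d/dy(-4y^4) = -16y^3
  d/dy(-8y^3) = -24y^2
  d/dy(9y^2) = 18y
  d/dy(y) = 1
p'(y) = 42y^5 + 35y^4 - 16y^3 - 24y^2 + 18y + 1


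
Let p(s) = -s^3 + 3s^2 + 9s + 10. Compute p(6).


Using direct substitution:
  -1 * (6)^3 = -216
  3 * (6)^2 = 108
  9 * (6)^1 = 54
  constant: 10
Sum = -216 + 108 + 54 + 10 = -44


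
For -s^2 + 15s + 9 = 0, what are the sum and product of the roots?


For as^2+bs+c=0: sum = -b/a, product = c/a.
a=-1, b=15, c=9
Sum = -(15)/-1 = 15
Product = (9)/-1 = -9


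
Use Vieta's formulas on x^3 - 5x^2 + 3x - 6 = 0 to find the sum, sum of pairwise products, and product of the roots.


Monic cubic x^3+bx^2+cx+d=0: sum=-b, pairwise sum=c, product=-d.
b=-5, c=3, d=-6
r1+r2+r3 = 5
r1r2+r1r3+r2r3 = 3
r1r2r3 = 6


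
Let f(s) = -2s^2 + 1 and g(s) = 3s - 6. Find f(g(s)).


Substitute g(s) into f:
f(g(s)) = -2*(3s - 6)^2 + 1
(3s - 6)^2 = 9s^2 - 36s + 36
Expand and combine: -18s^2 + 72s - 71


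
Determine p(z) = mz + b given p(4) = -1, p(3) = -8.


p(z) = mz + b. Using p(4)=-1, p(3)=-8:
m = (-1 + 8)/(4 - 3) = 7/1 = 7
b = -1 - m*(4) = -1 - 28 = -29
p(z) = 7z - 29


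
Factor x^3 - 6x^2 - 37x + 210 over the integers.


Try integer roots (divisors of 210). x=5: p(5)=0.
Divide out (x - 5): quotient is x^2 - x - 42.
Factor the quadratic: (x - 7)(x + 6)
Result: (x - 5)(x - 7)(x + 6)


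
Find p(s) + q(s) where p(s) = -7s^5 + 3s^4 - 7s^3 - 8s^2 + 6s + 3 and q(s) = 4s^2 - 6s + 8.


Align terms by degree and add:
  -7s^5 + 3s^4 - 7s^3 - 8s^2 + 6s + 3
+ 4s^2 - 6s + 8
= -7s^5 + 3s^4 - 7s^3 - 4s^2 + 11


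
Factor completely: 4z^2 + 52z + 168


Roots satisfy r1 + r2 = -b/a = -13 and r1*r2 = c/a = 42.
So r1 = -6, r2 = -7.
4z^2 + 52z + 168 = 4(z - r1)(z - r2) = 4(z + 6)(z + 7)


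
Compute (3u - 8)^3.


Expand (3u - 8)^3 by repeated multiplication:
  (3u - 8)^2 = 9u^2 - 48u + 64
= 27u^3 - 216u^2 + 576u - 512


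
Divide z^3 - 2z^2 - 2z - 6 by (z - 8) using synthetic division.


Synthetic division with c = 8. Coefficients: 1, -2, -2, -6
Bring down 1.
  1 * 8 = 8; 8 - 2 = 6
  6 * 8 = 48; 48 - 2 = 46
  46 * 8 = 368; 368 - 6 = 362
Quotient: z^2 + 6z + 46, Remainder: 362


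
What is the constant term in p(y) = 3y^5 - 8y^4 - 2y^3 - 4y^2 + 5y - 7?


Read off the constant term: -7


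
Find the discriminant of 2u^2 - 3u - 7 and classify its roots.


D = b^2 - 4ac = (-3)^2 - 4(2)(-7) = 9 + 56 = 65
Since D > 0: two distinct irrational roots


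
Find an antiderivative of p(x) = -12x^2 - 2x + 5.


Reverse power rule on each term:
  ∫ -12x^2 dx = -4x^3
  ∫ -2x dx = -x^2
  ∫ 5 dx = 5x
F(x) = -4x^3 - x^2 + 5x + C


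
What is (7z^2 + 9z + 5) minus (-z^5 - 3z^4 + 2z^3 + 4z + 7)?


Distribute the minus sign:
  (7z^2 + 9z + 5)
- (-z^5 - 3z^4 + 2z^3 + 4z + 7)
Negate second polynomial: z^5 + 3z^4 - 2z^3 - 4z - 7
Add: z^5 + 3z^4 - 2z^3 + 7z^2 + 5z - 2


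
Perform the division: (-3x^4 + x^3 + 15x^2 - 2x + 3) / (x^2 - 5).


(-3x^4 + x^3 + 15x^2 - 2x + 3) / (x^2 - 5)
Step 1: -3x^2 * (x^2 - 5) = -3x^4 + 15x^2; subtract.
Step 2: x * (x^2 - 5) = x^3 - 5x; subtract.
Step 3: 0 * (x^2 - 5) = 0; subtract.
Quotient: -3x^2 + x, Remainder: 3x + 3


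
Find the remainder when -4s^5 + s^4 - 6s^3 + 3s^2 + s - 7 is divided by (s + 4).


By the Remainder Theorem, the remainder equals p(-4):
  -4*(-4)^5 = 4096
  1*(-4)^4 = 256
  -6*(-4)^3 = 384
  3*(-4)^2 = 48
  1*(-4)^1 = -4
  constant: -7
Sum: 4096 + 256 + 384 + 48 - 4 - 7 = 4773


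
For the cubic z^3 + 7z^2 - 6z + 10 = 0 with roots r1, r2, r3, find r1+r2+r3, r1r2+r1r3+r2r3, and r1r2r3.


Monic cubic z^3+bz^2+cz+d=0: sum=-b, pairwise sum=c, product=-d.
b=7, c=-6, d=10
r1+r2+r3 = -7
r1r2+r1r3+r2r3 = -6
r1r2r3 = -10


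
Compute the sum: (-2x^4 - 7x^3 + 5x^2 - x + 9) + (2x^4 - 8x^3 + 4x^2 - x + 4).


Align terms by degree and add:
  -2x^4 - 7x^3 + 5x^2 - x + 9
+ 2x^4 - 8x^3 + 4x^2 - x + 4
= -15x^3 + 9x^2 - 2x + 13


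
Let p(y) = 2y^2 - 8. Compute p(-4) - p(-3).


p(-4) = 24
p(-3) = 10
p(-4) - p(-3) = 24 - 10 = 14


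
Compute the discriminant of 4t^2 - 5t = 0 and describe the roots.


D = b^2 - 4ac = (-5)^2 - 4(4)(0) = 25 = 25
Since D > 0: two distinct rational roots


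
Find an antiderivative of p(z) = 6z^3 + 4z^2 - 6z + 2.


Reverse power rule on each term:
  ∫ 6z^3 dz = (3/2)z^4
  ∫ 4z^2 dz = (4/3)z^3
  ∫ -6z dz = -3z^2
  ∫ 2 dz = 2z
F(z) = (3/2)z^4 + (4/3)z^3 - 3z^2 + 2z + C


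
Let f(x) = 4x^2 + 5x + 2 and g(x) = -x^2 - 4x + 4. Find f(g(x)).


Substitute g(x) into f:
f(g(x)) = 4*(-x^2 - 4x + 4)^2 + 5*(-x^2 - 4x + 4) + 2
(-x^2 - 4x + 4)^2 = x^4 + 8x^3 + 8x^2 - 32x + 16
Expand and combine: 4x^4 + 32x^3 + 27x^2 - 148x + 86


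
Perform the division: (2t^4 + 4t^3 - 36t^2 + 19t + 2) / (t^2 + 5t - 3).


(2t^4 + 4t^3 - 36t^2 + 19t + 2) / (t^2 + 5t - 3)
Step 1: 2t^2 * (t^2 + 5t - 3) = 2t^4 + 10t^3 - 6t^2; subtract.
Step 2: -6t * (t^2 + 5t - 3) = -6t^3 - 30t^2 + 18t; subtract.
Step 3: 0 * (t^2 + 5t - 3) = 0; subtract.
Quotient: 2t^2 - 6t, Remainder: t + 2


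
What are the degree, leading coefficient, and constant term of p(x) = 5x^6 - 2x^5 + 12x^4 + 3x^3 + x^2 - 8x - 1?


Highest power of x is 6, with coefficient 5. Constant term is -1.
Degree = 6, leading coefficient = 5, constant term = -1


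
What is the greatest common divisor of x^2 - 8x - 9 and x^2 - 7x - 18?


Factor each:
  x^2 - 8x - 9 = (x - 9)(x + 1)
  x^2 - 7x - 18 = (x - 9)(x + 2)
Common monic factor: x - 9


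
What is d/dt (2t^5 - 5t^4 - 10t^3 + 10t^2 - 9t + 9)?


Apply the power rule term by term:
  d/dt(2t^5) = 10t^4
  d/dt(-5t^4) = -20t^3
  d/dt(-10t^3) = -30t^2
  d/dt(10t^2) = 20t
  d/dt(-9t) = -9
  d/dt(9) = 0
p'(t) = 10t^4 - 20t^3 - 30t^2 + 20t - 9


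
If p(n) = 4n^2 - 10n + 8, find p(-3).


Using direct substitution:
  4 * (-3)^2 = 36
  -10 * (-3)^1 = 30
  constant: 8
Sum = 36 + 30 + 8 = 74


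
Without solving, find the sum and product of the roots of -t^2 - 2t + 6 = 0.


For at^2+bt+c=0: sum = -b/a, product = c/a.
a=-1, b=-2, c=6
Sum = -(-2)/-1 = -2
Product = (6)/-1 = -6


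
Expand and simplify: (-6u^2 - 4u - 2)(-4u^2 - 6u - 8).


Distribute each term of the first polynomial:
  (-6u^2)(-4u^2 - 6u - 8) = 24u^4 + 36u^3 + 48u^2
  (-4u)(-4u^2 - 6u - 8) = 16u^3 + 24u^2 + 32u
  (-2)(-4u^2 - 6u - 8) = 8u^2 + 12u + 16
Sum: 24u^4 + 52u^3 + 80u^2 + 44u + 16


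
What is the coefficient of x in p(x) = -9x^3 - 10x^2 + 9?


Read off the coefficient of x: 0


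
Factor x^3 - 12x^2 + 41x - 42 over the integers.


Try integer roots (divisors of -42). x=2: p(2)=0.
Divide out (x - 2): quotient is x^2 - 10x + 21.
Factor the quadratic: (x - 3)(x - 7)
Result: (x - 2)(x - 3)(x - 7)


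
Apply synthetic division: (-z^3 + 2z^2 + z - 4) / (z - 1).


Synthetic division with c = 1. Coefficients: -1, 2, 1, -4
Bring down -1.
  -1 * 1 = -1; -1 + 2 = 1
  1 * 1 = 1; 1 + 1 = 2
  2 * 1 = 2; 2 - 4 = -2
Quotient: -z^2 + z + 2, Remainder: -2


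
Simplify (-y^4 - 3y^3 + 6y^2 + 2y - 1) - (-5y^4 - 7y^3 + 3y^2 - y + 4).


Distribute the minus sign:
  (-y^4 - 3y^3 + 6y^2 + 2y - 1)
- (-5y^4 - 7y^3 + 3y^2 - y + 4)
Negate second polynomial: 5y^4 + 7y^3 - 3y^2 + y - 4
Add: 4y^4 + 4y^3 + 3y^2 + 3y - 5


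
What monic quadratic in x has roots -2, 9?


p(x) = (x + 2)(x - 9)
Expand: x^2 - 7x - 18


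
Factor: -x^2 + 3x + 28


Roots satisfy r1 + r2 = -b/a = 3 and r1*r2 = c/a = -28.
So r1 = -4, r2 = 7.
-x^2 + 3x + 28 = -(x - r1)(x - r2) = -(x + 4)(x - 7)


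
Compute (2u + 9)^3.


Expand (2u + 9)^3 by repeated multiplication:
  (2u + 9)^2 = 4u^2 + 36u + 81
= 8u^3 + 108u^2 + 486u + 729


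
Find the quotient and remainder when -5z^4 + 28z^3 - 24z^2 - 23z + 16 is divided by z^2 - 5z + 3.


(-5z^4 + 28z^3 - 24z^2 - 23z + 16) / (z^2 - 5z + 3)
Step 1: -5z^2 * (z^2 - 5z + 3) = -5z^4 + 25z^3 - 15z^2; subtract.
Step 2: 3z * (z^2 - 5z + 3) = 3z^3 - 15z^2 + 9z; subtract.
Step 3: 6 * (z^2 - 5z + 3) = 6z^2 - 30z + 18; subtract.
Quotient: -5z^2 + 3z + 6, Remainder: -2z - 2


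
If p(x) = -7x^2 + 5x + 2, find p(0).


Using direct substitution:
  -7 * (0)^2 = 0
  5 * (0)^1 = 0
  constant: 2
Sum = 0 + 0 + 2 = 2


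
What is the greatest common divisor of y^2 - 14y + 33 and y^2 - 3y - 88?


Factor each:
  y^2 - 14y + 33 = (y - 11)(y - 3)
  y^2 - 3y - 88 = (y - 11)(y + 8)
Common monic factor: y - 11


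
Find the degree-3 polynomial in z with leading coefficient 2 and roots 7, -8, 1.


p(z) = 2(z - 7)(z + 8)(z - 1)
Expand: 2z^3 - 114z + 112


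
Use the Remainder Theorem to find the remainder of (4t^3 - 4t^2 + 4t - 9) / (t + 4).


By the Remainder Theorem, the remainder equals p(-4):
  4*(-4)^3 = -256
  -4*(-4)^2 = -64
  4*(-4)^1 = -16
  constant: -9
Sum: -256 - 64 - 16 - 9 = -345


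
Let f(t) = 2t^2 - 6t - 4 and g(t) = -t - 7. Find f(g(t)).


Substitute g(t) into f:
f(g(t)) = 2*(-t - 7)^2 + (-6)*(-t - 7) + (-4)
(-t - 7)^2 = t^2 + 14t + 49
Expand and combine: 2t^2 + 34t + 136


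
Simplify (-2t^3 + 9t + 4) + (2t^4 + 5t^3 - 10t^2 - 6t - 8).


Align terms by degree and add:
  -2t^3 + 9t + 4
+ 2t^4 + 5t^3 - 10t^2 - 6t - 8
= 2t^4 + 3t^3 - 10t^2 + 3t - 4


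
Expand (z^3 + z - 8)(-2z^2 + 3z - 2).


Distribute each term of the first polynomial:
  (z^3)(-2z^2 + 3z - 2) = -2z^5 + 3z^4 - 2z^3
  (z)(-2z^2 + 3z - 2) = -2z^3 + 3z^2 - 2z
  (-8)(-2z^2 + 3z - 2) = 16z^2 - 24z + 16
Sum: -2z^5 + 3z^4 - 4z^3 + 19z^2 - 26z + 16


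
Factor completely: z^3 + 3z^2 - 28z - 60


Try integer roots (divisors of -60). z=-6: p(-6)=0.
Divide out (z + 6): quotient is z^2 - 3z - 10.
Factor the quadratic: (z - 5)(z + 2)
Result: (z + 6)(z - 5)(z + 2)


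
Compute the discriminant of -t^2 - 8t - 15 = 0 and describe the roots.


D = b^2 - 4ac = (-8)^2 - 4(-1)(-15) = 64 - 60 = 4
Since D > 0: two distinct rational roots


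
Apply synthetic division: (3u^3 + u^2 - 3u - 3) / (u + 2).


Synthetic division with c = -2. Coefficients: 3, 1, -3, -3
Bring down 3.
  3 * -2 = -6; -6 + 1 = -5
  -5 * -2 = 10; 10 - 3 = 7
  7 * -2 = -14; -14 - 3 = -17
Quotient: 3u^2 - 5u + 7, Remainder: -17


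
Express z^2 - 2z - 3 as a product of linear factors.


Roots satisfy r1 + r2 = -b/a = 2 and r1*r2 = c/a = -3.
So r1 = 3, r2 = -1.
z^2 - 2z - 3 = (z - r1)(z - r2) = (z - 3)(z + 1)


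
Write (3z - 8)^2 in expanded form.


Expand (3z - 8)^2 by repeated multiplication:
= 9z^2 - 48z + 64


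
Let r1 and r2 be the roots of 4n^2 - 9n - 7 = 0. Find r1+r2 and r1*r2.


For an^2+bn+c=0: sum = -b/a, product = c/a.
a=4, b=-9, c=-7
Sum = -(-9)/4 = 9/4
Product = (-7)/4 = -7/4


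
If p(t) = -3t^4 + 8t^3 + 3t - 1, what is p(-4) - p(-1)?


p(-4) = -1293
p(-1) = -15
p(-4) - p(-1) = -1293 + 15 = -1278


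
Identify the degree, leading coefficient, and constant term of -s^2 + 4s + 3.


Highest power of s is 2, with coefficient -1. Constant term is 3.
Degree = 2, leading coefficient = -1, constant term = 3


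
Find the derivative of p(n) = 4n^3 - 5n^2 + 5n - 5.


Apply the power rule term by term:
  d/dn(4n^3) = 12n^2
  d/dn(-5n^2) = -10n
  d/dn(5n) = 5
  d/dn(-5) = 0
p'(n) = 12n^2 - 10n + 5


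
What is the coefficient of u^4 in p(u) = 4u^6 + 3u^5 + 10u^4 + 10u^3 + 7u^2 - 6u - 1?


Read off the coefficient of u^4: 10


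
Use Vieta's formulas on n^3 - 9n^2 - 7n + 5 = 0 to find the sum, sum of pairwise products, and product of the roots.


Monic cubic n^3+bn^2+cn+d=0: sum=-b, pairwise sum=c, product=-d.
b=-9, c=-7, d=5
r1+r2+r3 = 9
r1r2+r1r3+r2r3 = -7
r1r2r3 = -5


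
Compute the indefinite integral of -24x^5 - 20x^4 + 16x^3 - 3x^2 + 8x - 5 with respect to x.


Reverse power rule on each term:
  ∫ -24x^5 dx = -4x^6
  ∫ -20x^4 dx = -4x^5
  ∫ 16x^3 dx = 4x^4
  ∫ -3x^2 dx = -x^3
  ∫ 8x dx = 4x^2
  ∫ -5 dx = -5x
F(x) = -4x^6 - 4x^5 + 4x^4 - x^3 + 4x^2 - 5x + C


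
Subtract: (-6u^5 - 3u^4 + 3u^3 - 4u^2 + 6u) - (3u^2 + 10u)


Distribute the minus sign:
  (-6u^5 - 3u^4 + 3u^3 - 4u^2 + 6u)
- (3u^2 + 10u)
Negate second polynomial: -3u^2 - 10u
Add: -6u^5 - 3u^4 + 3u^3 - 7u^2 - 4u


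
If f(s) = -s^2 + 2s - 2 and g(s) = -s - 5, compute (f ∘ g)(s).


Substitute g(s) into f:
f(g(s)) = -1*(-s - 5)^2 + 2*(-s - 5) + (-2)
(-s - 5)^2 = s^2 + 10s + 25
Expand and combine: -s^2 - 12s - 37


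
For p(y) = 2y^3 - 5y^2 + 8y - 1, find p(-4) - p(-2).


p(-4) = -241
p(-2) = -53
p(-4) - p(-2) = -241 + 53 = -188


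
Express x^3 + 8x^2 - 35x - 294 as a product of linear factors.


Try integer roots (divisors of -294). x=-7: p(-7)=0.
Divide out (x + 7): quotient is x^2 + x - 42.
Factor the quadratic: (x - 6)(x + 7)
Result: (x + 7)(x - 6)(x + 7)


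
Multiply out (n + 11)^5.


Expand (n + 11)^5 by repeated multiplication:
  (n + 11)^2 = n^2 + 22n + 121
  (n + 11)^3 = n^3 + 33n^2 + 363n + 1331
  (n + 11)^4 = n^4 + 44n^3 + 726n^2 + 5324n + 14641
= n^5 + 55n^4 + 1210n^3 + 13310n^2 + 73205n + 161051


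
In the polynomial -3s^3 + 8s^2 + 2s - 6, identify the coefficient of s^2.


Read off the coefficient of s^2: 8


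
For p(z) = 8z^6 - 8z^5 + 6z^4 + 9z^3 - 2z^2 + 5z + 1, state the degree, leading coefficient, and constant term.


Highest power of z is 6, with coefficient 8. Constant term is 1.
Degree = 6, leading coefficient = 8, constant term = 1


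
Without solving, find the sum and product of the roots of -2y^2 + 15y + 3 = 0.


For ay^2+by+c=0: sum = -b/a, product = c/a.
a=-2, b=15, c=3
Sum = -(15)/-2 = 15/2
Product = (3)/-2 = -3/2


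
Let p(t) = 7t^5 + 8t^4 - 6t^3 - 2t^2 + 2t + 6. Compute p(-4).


Using direct substitution:
  7 * (-4)^5 = -7168
  8 * (-4)^4 = 2048
  -6 * (-4)^3 = 384
  -2 * (-4)^2 = -32
  2 * (-4)^1 = -8
  constant: 6
Sum = -7168 + 2048 + 384 - 32 - 8 + 6 = -4770


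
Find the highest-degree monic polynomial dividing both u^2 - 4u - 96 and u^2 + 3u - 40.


Factor each:
  u^2 - 4u - 96 = (u + 8)(u - 12)
  u^2 + 3u - 40 = (u + 8)(u - 5)
Common monic factor: u + 8


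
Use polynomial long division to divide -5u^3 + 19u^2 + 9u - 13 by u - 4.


(-5u^3 + 19u^2 + 9u - 13) / (u - 4)
Step 1: -5u^2 * (u - 4) = -5u^3 + 20u^2; subtract.
Step 2: -u * (u - 4) = -u^2 + 4u; subtract.
Step 3: 5 * (u - 4) = 5u - 20; subtract.
Quotient: -5u^2 - u + 5, Remainder: 7


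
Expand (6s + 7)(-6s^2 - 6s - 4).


Distribute each term of the first polynomial:
  (6s)(-6s^2 - 6s - 4) = -36s^3 - 36s^2 - 24s
  (7)(-6s^2 - 6s - 4) = -42s^2 - 42s - 28
Sum: -36s^3 - 78s^2 - 66s - 28


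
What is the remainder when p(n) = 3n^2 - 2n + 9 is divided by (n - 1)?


By the Remainder Theorem, the remainder equals p(1):
  3*(1)^2 = 3
  -2*(1)^1 = -2
  constant: 9
Sum: 3 - 2 + 9 = 10


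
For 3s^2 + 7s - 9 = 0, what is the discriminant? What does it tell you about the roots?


D = b^2 - 4ac = (7)^2 - 4(3)(-9) = 49 + 108 = 157
Since D > 0: two distinct irrational roots


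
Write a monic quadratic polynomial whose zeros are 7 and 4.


p(z) = (z - 7)(z - 4)
Expand: z^2 - 11z + 28


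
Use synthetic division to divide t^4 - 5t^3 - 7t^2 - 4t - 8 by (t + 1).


Synthetic division with c = -1. Coefficients: 1, -5, -7, -4, -8
Bring down 1.
  1 * -1 = -1; -1 - 5 = -6
  -6 * -1 = 6; 6 - 7 = -1
  -1 * -1 = 1; 1 - 4 = -3
  -3 * -1 = 3; 3 - 8 = -5
Quotient: t^3 - 6t^2 - t - 3, Remainder: -5


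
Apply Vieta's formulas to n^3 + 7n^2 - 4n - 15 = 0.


Monic cubic n^3+bn^2+cn+d=0: sum=-b, pairwise sum=c, product=-d.
b=7, c=-4, d=-15
r1+r2+r3 = -7
r1r2+r1r3+r2r3 = -4
r1r2r3 = 15


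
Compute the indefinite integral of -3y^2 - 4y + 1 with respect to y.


Reverse power rule on each term:
  ∫ -3y^2 dy = -y^3
  ∫ -4y dy = -2y^2
  ∫ 1 dy = y
F(y) = -y^3 - 2y^2 + y + C


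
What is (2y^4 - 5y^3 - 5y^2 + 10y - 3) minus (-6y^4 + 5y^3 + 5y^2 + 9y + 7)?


Distribute the minus sign:
  (2y^4 - 5y^3 - 5y^2 + 10y - 3)
- (-6y^4 + 5y^3 + 5y^2 + 9y + 7)
Negate second polynomial: 6y^4 - 5y^3 - 5y^2 - 9y - 7
Add: 8y^4 - 10y^3 - 10y^2 + y - 10


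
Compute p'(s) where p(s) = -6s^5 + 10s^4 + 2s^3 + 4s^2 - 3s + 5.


Apply the power rule term by term:
  d/ds(-6s^5) = -30s^4
  d/ds(10s^4) = 40s^3
  d/ds(2s^3) = 6s^2
  d/ds(4s^2) = 8s
  d/ds(-3s) = -3
  d/ds(5) = 0
p'(s) = -30s^4 + 40s^3 + 6s^2 + 8s - 3


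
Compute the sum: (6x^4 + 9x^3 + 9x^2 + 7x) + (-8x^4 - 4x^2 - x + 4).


Align terms by degree and add:
  6x^4 + 9x^3 + 9x^2 + 7x
  -8x^4 - 4x^2 - x + 4
= -2x^4 + 9x^3 + 5x^2 + 6x + 4


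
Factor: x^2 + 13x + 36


Roots satisfy r1 + r2 = -b/a = -13 and r1*r2 = c/a = 36.
So r1 = -9, r2 = -4.
x^2 + 13x + 36 = (x - r1)(x - r2) = (x + 9)(x + 4)


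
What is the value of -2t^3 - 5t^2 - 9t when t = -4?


Using direct substitution:
  -2 * (-4)^3 = 128
  -5 * (-4)^2 = -80
  -9 * (-4)^1 = 36
  constant: 0
Sum = 128 - 80 + 36 + 0 = 84


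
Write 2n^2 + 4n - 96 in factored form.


Roots satisfy r1 + r2 = -b/a = -2 and r1*r2 = c/a = -48.
So r1 = 6, r2 = -8.
2n^2 + 4n - 96 = 2(n - r1)(n - r2) = 2(n - 6)(n + 8)


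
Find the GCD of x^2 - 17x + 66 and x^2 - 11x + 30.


Factor each:
  x^2 - 17x + 66 = (x - 6)(x - 11)
  x^2 - 11x + 30 = (x - 6)(x - 5)
Common monic factor: x - 6


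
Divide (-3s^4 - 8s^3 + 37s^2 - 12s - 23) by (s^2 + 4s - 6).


(-3s^4 - 8s^3 + 37s^2 - 12s - 23) / (s^2 + 4s - 6)
Step 1: -3s^2 * (s^2 + 4s - 6) = -3s^4 - 12s^3 + 18s^2; subtract.
Step 2: 4s * (s^2 + 4s - 6) = 4s^3 + 16s^2 - 24s; subtract.
Step 3: 3 * (s^2 + 4s - 6) = 3s^2 + 12s - 18; subtract.
Quotient: -3s^2 + 4s + 3, Remainder: -5


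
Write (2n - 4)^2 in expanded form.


Expand (2n - 4)^2 by repeated multiplication:
= 4n^2 - 16n + 16


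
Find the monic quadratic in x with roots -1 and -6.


p(x) = (x + 1)(x + 6)
Expand: x^2 + 7x + 6


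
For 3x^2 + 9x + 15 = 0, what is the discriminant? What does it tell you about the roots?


D = b^2 - 4ac = (9)^2 - 4(3)(15) = 81 - 180 = -99
Since D < 0: two complex conjugate roots (no real roots)


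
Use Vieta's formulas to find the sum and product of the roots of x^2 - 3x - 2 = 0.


For ax^2+bx+c=0: sum = -b/a, product = c/a.
a=1, b=-3, c=-2
Sum = -(-3)/1 = 3
Product = (-2)/1 = -2


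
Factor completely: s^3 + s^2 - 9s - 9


Try integer roots (divisors of -9). s=-3: p(-3)=0.
Divide out (s + 3): quotient is s^2 - 2s - 3.
Factor the quadratic: (s + 1)(s - 3)
Result: (s + 3)(s + 1)(s - 3)


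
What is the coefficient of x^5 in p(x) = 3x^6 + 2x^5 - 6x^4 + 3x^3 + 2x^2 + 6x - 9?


Read off the coefficient of x^5: 2


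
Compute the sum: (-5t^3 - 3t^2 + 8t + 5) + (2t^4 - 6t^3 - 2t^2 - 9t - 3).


Align terms by degree and add:
  -5t^3 - 3t^2 + 8t + 5
+ 2t^4 - 6t^3 - 2t^2 - 9t - 3
= 2t^4 - 11t^3 - 5t^2 - t + 2


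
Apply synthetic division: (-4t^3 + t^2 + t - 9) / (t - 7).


Synthetic division with c = 7. Coefficients: -4, 1, 1, -9
Bring down -4.
  -4 * 7 = -28; -28 + 1 = -27
  -27 * 7 = -189; -189 + 1 = -188
  -188 * 7 = -1316; -1316 - 9 = -1325
Quotient: -4t^2 - 27t - 188, Remainder: -1325


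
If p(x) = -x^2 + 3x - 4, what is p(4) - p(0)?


p(4) = -8
p(0) = -4
p(4) - p(0) = -8 + 4 = -4


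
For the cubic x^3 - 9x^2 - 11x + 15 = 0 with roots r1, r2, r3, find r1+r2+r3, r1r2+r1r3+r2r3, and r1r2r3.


Monic cubic x^3+bx^2+cx+d=0: sum=-b, pairwise sum=c, product=-d.
b=-9, c=-11, d=15
r1+r2+r3 = 9
r1r2+r1r3+r2r3 = -11
r1r2r3 = -15


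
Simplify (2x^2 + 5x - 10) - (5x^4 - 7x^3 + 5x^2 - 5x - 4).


Distribute the minus sign:
  (2x^2 + 5x - 10)
- (5x^4 - 7x^3 + 5x^2 - 5x - 4)
Negate second polynomial: -5x^4 + 7x^3 - 5x^2 + 5x + 4
Add: -5x^4 + 7x^3 - 3x^2 + 10x - 6


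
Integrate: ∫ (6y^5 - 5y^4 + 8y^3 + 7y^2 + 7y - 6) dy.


Reverse power rule on each term:
  ∫ 6y^5 dy = y^6
  ∫ -5y^4 dy = -y^5
  ∫ 8y^3 dy = 2y^4
  ∫ 7y^2 dy = (7/3)y^3
  ∫ 7y dy = (7/2)y^2
  ∫ -6 dy = -6y
F(y) = y^6 - y^5 + 2y^4 + (7/3)y^3 + (7/2)y^2 - 6y + C


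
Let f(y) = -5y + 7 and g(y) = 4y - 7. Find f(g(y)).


Substitute g(y) into f:
f(g(y)) = -5*(4y - 7) + 7
Expand and combine: -20y + 42


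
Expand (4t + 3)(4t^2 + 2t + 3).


Distribute each term of the first polynomial:
  (4t)(4t^2 + 2t + 3) = 16t^3 + 8t^2 + 12t
  (3)(4t^2 + 2t + 3) = 12t^2 + 6t + 9
Sum: 16t^3 + 20t^2 + 18t + 9


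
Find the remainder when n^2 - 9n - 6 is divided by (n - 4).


By the Remainder Theorem, the remainder equals p(4):
  1*(4)^2 = 16
  -9*(4)^1 = -36
  constant: -6
Sum: 16 - 36 - 6 = -26


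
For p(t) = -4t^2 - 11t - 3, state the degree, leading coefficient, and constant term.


Highest power of t is 2, with coefficient -4. Constant term is -3.
Degree = 2, leading coefficient = -4, constant term = -3


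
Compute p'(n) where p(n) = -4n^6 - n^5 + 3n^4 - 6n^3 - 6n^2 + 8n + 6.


Apply the power rule term by term:
  d/dn(-4n^6) = -24n^5
  d/dn(-n^5) = -5n^4
  d/dn(3n^4) = 12n^3
  d/dn(-6n^3) = -18n^2
  d/dn(-6n^2) = -12n
  d/dn(8n) = 8
  d/dn(6) = 0
p'(n) = -24n^5 - 5n^4 + 12n^3 - 18n^2 - 12n + 8


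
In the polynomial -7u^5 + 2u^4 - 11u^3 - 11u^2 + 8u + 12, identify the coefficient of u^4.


Read off the coefficient of u^4: 2


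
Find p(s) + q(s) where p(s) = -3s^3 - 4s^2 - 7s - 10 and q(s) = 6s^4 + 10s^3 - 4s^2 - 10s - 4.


Align terms by degree and add:
  -3s^3 - 4s^2 - 7s - 10
+ 6s^4 + 10s^3 - 4s^2 - 10s - 4
= 6s^4 + 7s^3 - 8s^2 - 17s - 14


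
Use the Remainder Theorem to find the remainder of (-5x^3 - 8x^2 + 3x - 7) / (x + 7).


By the Remainder Theorem, the remainder equals p(-7):
  -5*(-7)^3 = 1715
  -8*(-7)^2 = -392
  3*(-7)^1 = -21
  constant: -7
Sum: 1715 - 392 - 21 - 7 = 1295


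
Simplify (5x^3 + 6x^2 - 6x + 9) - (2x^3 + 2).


Distribute the minus sign:
  (5x^3 + 6x^2 - 6x + 9)
- (2x^3 + 2)
Negate second polynomial: -2x^3 - 2
Add: 3x^3 + 6x^2 - 6x + 7


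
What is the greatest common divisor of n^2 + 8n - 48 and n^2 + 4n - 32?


Factor each:
  n^2 + 8n - 48 = (n - 4)(n + 12)
  n^2 + 4n - 32 = (n - 4)(n + 8)
Common monic factor: n - 4


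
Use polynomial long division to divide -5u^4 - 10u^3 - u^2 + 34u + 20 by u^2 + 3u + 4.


(-5u^4 - 10u^3 - u^2 + 34u + 20) / (u^2 + 3u + 4)
Step 1: -5u^2 * (u^2 + 3u + 4) = -5u^4 - 15u^3 - 20u^2; subtract.
Step 2: 5u * (u^2 + 3u + 4) = 5u^3 + 15u^2 + 20u; subtract.
Step 3: 4 * (u^2 + 3u + 4) = 4u^2 + 12u + 16; subtract.
Quotient: -5u^2 + 5u + 4, Remainder: 2u + 4


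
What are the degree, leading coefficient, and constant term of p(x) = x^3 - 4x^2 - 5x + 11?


Highest power of x is 3, with coefficient 1. Constant term is 11.
Degree = 3, leading coefficient = 1, constant term = 11


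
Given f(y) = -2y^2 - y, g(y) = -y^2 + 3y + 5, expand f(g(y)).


Substitute g(y) into f:
f(g(y)) = -2*(-y^2 + 3y + 5)^2 + (-1)*(-y^2 + 3y + 5)
(-y^2 + 3y + 5)^2 = y^4 - 6y^3 - y^2 + 30y + 25
Expand and combine: -2y^4 + 12y^3 + 3y^2 - 63y - 55
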